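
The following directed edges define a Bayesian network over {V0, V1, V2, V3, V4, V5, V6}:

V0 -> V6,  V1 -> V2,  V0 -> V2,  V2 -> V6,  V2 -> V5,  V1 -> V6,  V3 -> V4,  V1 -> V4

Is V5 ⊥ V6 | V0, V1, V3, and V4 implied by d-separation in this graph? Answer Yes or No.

No

Enumerating the 3 paths from V5 to V6 and testing each for blocking by {V0, V1, V3, V4}:
Path 1: V5 ← V2 ← V0 → V6
  V0 is a fork here and V0 is conditioned on, so the path is blocked at V0.
Path 2: V5 ← V2 → V6
  V2 is a fork and V2 is not conditioned on — no node blocks this path, so it is active.
Path 3: V5 ← V2 ← V1 → V6
  V1 is a fork here and V1 is conditioned on, so the path is blocked at V1.
Because an active path exists, V5 and V6 are not d-separated.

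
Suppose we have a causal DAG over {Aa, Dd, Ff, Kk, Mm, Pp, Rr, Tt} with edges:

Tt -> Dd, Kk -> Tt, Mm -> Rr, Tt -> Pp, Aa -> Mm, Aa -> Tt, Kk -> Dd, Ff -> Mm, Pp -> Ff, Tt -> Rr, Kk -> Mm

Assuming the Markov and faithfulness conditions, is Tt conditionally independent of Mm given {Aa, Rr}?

No

There are 5 undirected paths between Tt and Mm; checking each against the conditioning set {Aa, Rr}:
Path 1: Tt ← Aa → Mm
  Aa is a fork here and Aa is conditioned on, so the path is blocked at Aa.
Path 2: Tt → Pp → Ff → Mm
  Pp is a chain and Pp is not conditioned on; Ff is a chain and Ff is not conditioned on — no node blocks this path, so it is active.
Path 3: Tt ← Kk → Mm
  Kk is a fork and Kk is not conditioned on — no node blocks this path, so it is active.
Path 4: Tt → Dd ← Kk → Mm
  Dd is a collider here and neither Dd nor any of its descendants is conditioned on, so the collider stays closed — the path is blocked at Dd.
Path 5: Tt → Rr ← Mm
  Rr is a collider and Rr is conditioned on, which opens it — no node blocks this path, so it is active.
Because an active path exists, Tt and Mm are not d-separated.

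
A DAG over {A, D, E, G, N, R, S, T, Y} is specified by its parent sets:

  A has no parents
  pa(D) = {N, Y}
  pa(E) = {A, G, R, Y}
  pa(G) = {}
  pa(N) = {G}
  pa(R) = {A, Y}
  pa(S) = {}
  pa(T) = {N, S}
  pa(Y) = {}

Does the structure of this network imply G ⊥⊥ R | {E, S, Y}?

No

There are 6 undirected paths between G and R; checking each against the conditioning set {E, S, Y}:
Path 1: G → E ← Y → R
  Y is a fork here and Y is conditioned on, so the path is blocked at Y.
Path 2: G → E ← A → R
  E is a collider and E is conditioned on, which opens it; A is a fork and A is not conditioned on — no node blocks this path, so it is active.
Path 3: G → E ← R
  E is a collider and E is conditioned on, which opens it — no node blocks this path, so it is active.
Path 4: G → N → D ← Y → E ← A → R
  D is a collider here and neither D nor any of its descendants is conditioned on, so the collider stays closed — the path is blocked at D.
Path 5: G → N → D ← Y → E ← R
  D is a collider here and neither D nor any of its descendants is conditioned on, so the collider stays closed — the path is blocked at D.
Path 6: G → N → D ← Y → R
  D is a collider here and neither D nor any of its descendants is conditioned on, so the collider stays closed — the path is blocked at D.
Because an active path exists, G and R are not d-separated.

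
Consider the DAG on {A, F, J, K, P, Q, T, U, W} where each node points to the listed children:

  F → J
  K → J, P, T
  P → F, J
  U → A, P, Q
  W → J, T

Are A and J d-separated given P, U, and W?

4 paths connect A and J; each must be blocked for d-separation to hold:
  1. A ← U → P ← K → J — U:fork[blocks]; P:collider[open]; K:fork[open] ⇒ blocked
  2. A ← U → P ← K → T ← W → J — U:fork[blocks]; P:collider[open]; K:fork[open]; T:collider[blocks]; W:fork[blocks] ⇒ blocked
  3. A ← U → P → F → J — U:fork[blocks]; P:chain[blocks]; F:chain[open] ⇒ blocked
  4. A ← U → P → J — U:fork[blocks]; P:chain[blocks] ⇒ blocked
All paths are blocked; A ⊥ J | {P, U, W} holds.

Yes — A and J are d-separated given {P, U, W}.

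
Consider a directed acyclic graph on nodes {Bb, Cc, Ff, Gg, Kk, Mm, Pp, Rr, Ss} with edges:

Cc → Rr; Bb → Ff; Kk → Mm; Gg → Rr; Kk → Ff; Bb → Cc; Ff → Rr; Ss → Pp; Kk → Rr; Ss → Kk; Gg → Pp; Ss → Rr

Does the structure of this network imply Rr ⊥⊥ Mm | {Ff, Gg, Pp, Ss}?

We examine all 5 paths between Rr and Mm:
Path 1: Rr ← Kk → Mm
  Kk is a fork and Kk is not conditioned on — no node blocks this path, so it is active.
Path 2: Rr ← Cc ← Bb → Ff ← Kk → Mm
  Cc is a chain and Cc is not conditioned on; Bb is a fork and Bb is not conditioned on; Ff is a collider and Ff is conditioned on, which opens it; Kk is a fork and Kk is not conditioned on — no node blocks this path, so it is active.
Path 3: Rr ← Gg → Pp ← Ss → Kk → Mm
  Gg is a fork here and Gg is conditioned on, so the path is blocked at Gg.
Path 4: Rr ← Ss → Kk → Mm
  Ss is a fork here and Ss is conditioned on, so the path is blocked at Ss.
Path 5: Rr ← Ff ← Kk → Mm
  Ff is a chain here and Ff is conditioned on, so the path is blocked at Ff.
Because an active path exists, Rr and Mm are not d-separated.

No — Rr and Mm are not d-separated given {Ff, Gg, Pp, Ss}.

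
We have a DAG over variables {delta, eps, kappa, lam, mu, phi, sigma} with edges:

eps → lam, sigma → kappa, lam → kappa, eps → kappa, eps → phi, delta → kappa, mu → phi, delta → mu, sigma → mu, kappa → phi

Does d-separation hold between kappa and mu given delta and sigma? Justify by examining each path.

There are 5 undirected paths between kappa and mu; checking each against the conditioning set {delta, sigma}:
Path 1: kappa → phi ← mu
  phi is a collider here and neither phi nor any of its descendants is conditioned on, so the collider stays closed — the path is blocked at phi.
Path 2: kappa ← eps → phi ← mu
  phi is a collider here and neither phi nor any of its descendants is conditioned on, so the collider stays closed — the path is blocked at phi.
Path 3: kappa ← delta → mu
  delta is a fork here and delta is conditioned on, so the path is blocked at delta.
Path 4: kappa ← sigma → mu
  sigma is a fork here and sigma is conditioned on, so the path is blocked at sigma.
Path 5: kappa ← lam ← eps → phi ← mu
  phi is a collider here and neither phi nor any of its descendants is conditioned on, so the collider stays closed — the path is blocked at phi.
Since every path is blocked, d-separation holds.

Yes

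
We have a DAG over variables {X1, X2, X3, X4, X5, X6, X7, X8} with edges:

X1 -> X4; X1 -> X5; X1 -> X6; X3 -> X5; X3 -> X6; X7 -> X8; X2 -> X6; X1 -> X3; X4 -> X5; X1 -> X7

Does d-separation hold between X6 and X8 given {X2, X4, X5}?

There are 4 undirected paths between X6 and X8; checking each against the conditioning set {X2, X4, X5}:
Path 1: X6 ← X1 → X7 → X8
  X1 is a fork and X1 is not conditioned on; X7 is a chain and X7 is not conditioned on — no node blocks this path, so it is active.
Path 2: X6 ← X3 → X5 ← X1 → X7 → X8
  X3 is a fork and X3 is not conditioned on; X5 is a collider and X5 is conditioned on, which opens it; X1 is a fork and X1 is not conditioned on; X7 is a chain and X7 is not conditioned on — no node blocks this path, so it is active.
Path 3: X6 ← X3 → X5 ← X4 ← X1 → X7 → X8
  X4 is a chain here and X4 is conditioned on, so the path is blocked at X4.
Path 4: X6 ← X3 ← X1 → X7 → X8
  X3 is a chain and X3 is not conditioned on; X1 is a fork and X1 is not conditioned on; X7 is a chain and X7 is not conditioned on — no node blocks this path, so it is active.
Because an active path exists, X6 and X8 are not d-separated.

No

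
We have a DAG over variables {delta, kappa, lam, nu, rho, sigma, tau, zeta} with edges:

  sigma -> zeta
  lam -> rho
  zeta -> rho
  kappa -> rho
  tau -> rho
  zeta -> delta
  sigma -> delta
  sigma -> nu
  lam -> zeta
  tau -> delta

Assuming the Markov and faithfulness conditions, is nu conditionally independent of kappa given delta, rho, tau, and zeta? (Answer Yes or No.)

6 paths connect nu and kappa; each must be blocked for d-separation to hold:
  1. nu ← sigma → delta ← tau → rho ← kappa — sigma:fork[open]; delta:collider[open]; tau:fork[blocks]; rho:collider[open] ⇒ blocked
  2. nu ← sigma → delta ← zeta ← lam → rho ← kappa — sigma:fork[open]; delta:collider[open]; zeta:chain[blocks]; lam:fork[open]; rho:collider[open] ⇒ blocked
  3. nu ← sigma → delta ← zeta → rho ← kappa — sigma:fork[open]; delta:collider[open]; zeta:fork[blocks]; rho:collider[open] ⇒ blocked
  4. nu ← sigma → zeta ← lam → rho ← kappa — sigma:fork[open]; zeta:collider[open]; lam:fork[open]; rho:collider[open] ⇒ active
  5. nu ← sigma → zeta → rho ← kappa — sigma:fork[open]; zeta:chain[blocks]; rho:collider[open] ⇒ blocked
  6. nu ← sigma → zeta → delta ← tau → rho ← kappa — sigma:fork[open]; zeta:chain[blocks]; delta:collider[open]; tau:fork[blocks]; rho:collider[open] ⇒ blocked
Because an active path exists, nu and kappa are not d-separated.

No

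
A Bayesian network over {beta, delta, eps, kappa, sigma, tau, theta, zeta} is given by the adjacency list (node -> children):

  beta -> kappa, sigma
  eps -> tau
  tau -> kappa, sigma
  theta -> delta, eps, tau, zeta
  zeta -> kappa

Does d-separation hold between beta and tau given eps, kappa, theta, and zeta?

We examine all 4 paths between beta and tau:
Path 1: beta → sigma ← tau
  sigma is a collider here and neither sigma nor any of its descendants is conditioned on, so the collider stays closed — the path is blocked at sigma.
Path 2: beta → kappa ← tau
  kappa is a collider and kappa is conditioned on, which opens it — no node blocks this path, so it is active.
Path 3: beta → kappa ← zeta ← theta → eps → tau
  zeta is a chain here and zeta is conditioned on, so the path is blocked at zeta.
Path 4: beta → kappa ← zeta ← theta → tau
  zeta is a chain here and zeta is conditioned on, so the path is blocked at zeta.
Because an active path exists, beta and tau are not d-separated.

No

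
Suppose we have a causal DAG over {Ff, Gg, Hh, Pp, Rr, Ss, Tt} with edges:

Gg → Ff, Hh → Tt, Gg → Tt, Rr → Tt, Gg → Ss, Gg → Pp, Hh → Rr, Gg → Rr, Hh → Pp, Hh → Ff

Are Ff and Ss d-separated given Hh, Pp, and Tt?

No

There are 6 undirected paths between Ff and Ss; checking each against the conditioning set {Hh, Pp, Tt}:
Path 1: Ff ← Hh → Tt ← Rr ← Gg → Ss
  Hh is a fork here and Hh is conditioned on, so the path is blocked at Hh.
Path 2: Ff ← Hh → Tt ← Gg → Ss
  Hh is a fork here and Hh is conditioned on, so the path is blocked at Hh.
Path 3: Ff ← Hh → Pp ← Gg → Ss
  Hh is a fork here and Hh is conditioned on, so the path is blocked at Hh.
Path 4: Ff ← Hh → Rr → Tt ← Gg → Ss
  Hh is a fork here and Hh is conditioned on, so the path is blocked at Hh.
Path 5: Ff ← Hh → Rr ← Gg → Ss
  Hh is a fork here and Hh is conditioned on, so the path is blocked at Hh.
Path 6: Ff ← Gg → Ss
  Gg is a fork and Gg is not conditioned on — no node blocks this path, so it is active.
Because an active path exists, Ff and Ss are not d-separated.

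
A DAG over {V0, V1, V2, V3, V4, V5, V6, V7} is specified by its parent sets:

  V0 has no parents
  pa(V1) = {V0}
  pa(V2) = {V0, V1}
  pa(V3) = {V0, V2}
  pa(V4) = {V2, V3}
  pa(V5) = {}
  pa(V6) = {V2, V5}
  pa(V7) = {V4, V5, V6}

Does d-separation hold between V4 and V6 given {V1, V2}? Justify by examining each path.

We examine all 6 paths between V4 and V6:
Path 1: V4 → V7 ← V5 → V6
  V7 is a collider here and neither V7 nor any of its descendants is conditioned on, so the collider stays closed — the path is blocked at V7.
Path 2: V4 → V7 ← V6
  V7 is a collider here and neither V7 nor any of its descendants is conditioned on, so the collider stays closed — the path is blocked at V7.
Path 3: V4 ← V3 ← V0 → V1 → V2 → V6
  V1 is a chain here and V1 is conditioned on, so the path is blocked at V1.
Path 4: V4 ← V3 ← V0 → V2 → V6
  V2 is a chain here and V2 is conditioned on, so the path is blocked at V2.
Path 5: V4 ← V3 ← V2 → V6
  V2 is a fork here and V2 is conditioned on, so the path is blocked at V2.
Path 6: V4 ← V2 → V6
  V2 is a fork here and V2 is conditioned on, so the path is blocked at V2.
Since every path is blocked, d-separation holds.

Yes — V4 and V6 are d-separated given {V1, V2}.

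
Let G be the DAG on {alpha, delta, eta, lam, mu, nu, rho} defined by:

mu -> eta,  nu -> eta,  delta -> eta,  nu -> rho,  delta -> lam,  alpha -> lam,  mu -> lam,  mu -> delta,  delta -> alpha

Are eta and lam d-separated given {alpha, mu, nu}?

There are 6 undirected paths between eta and lam; checking each against the conditioning set {alpha, mu, nu}:
Path 1: eta ← mu → lam
  mu is a fork here and mu is conditioned on, so the path is blocked at mu.
Path 2: eta ← mu → delta → alpha → lam
  mu is a fork here and mu is conditioned on, so the path is blocked at mu.
Path 3: eta ← mu → delta → lam
  mu is a fork here and mu is conditioned on, so the path is blocked at mu.
Path 4: eta ← delta → alpha → lam
  alpha is a chain here and alpha is conditioned on, so the path is blocked at alpha.
Path 5: eta ← delta ← mu → lam
  mu is a fork here and mu is conditioned on, so the path is blocked at mu.
Path 6: eta ← delta → lam
  delta is a fork and delta is not conditioned on — no node blocks this path, so it is active.
Since the path eta ← delta → lam is active, eta and lam are not d-separated given {alpha, mu, nu}.

No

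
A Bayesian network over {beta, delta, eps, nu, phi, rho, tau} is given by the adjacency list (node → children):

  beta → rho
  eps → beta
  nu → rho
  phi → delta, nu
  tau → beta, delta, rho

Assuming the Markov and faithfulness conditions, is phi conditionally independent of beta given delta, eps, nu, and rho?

No

We examine all 4 paths between phi and beta:
  1. phi → delta ← tau → beta — delta:collider[open]; tau:fork[open] ⇒ active
  2. phi → delta ← tau → rho ← beta — delta:collider[open]; tau:fork[open]; rho:collider[open] ⇒ active
  3. phi → nu → rho ← beta — nu:chain[blocks]; rho:collider[open] ⇒ blocked
  4. phi → nu → rho ← tau → beta — nu:chain[blocks]; rho:collider[open]; tau:fork[open] ⇒ blocked
Because an active path exists, phi and beta are not d-separated.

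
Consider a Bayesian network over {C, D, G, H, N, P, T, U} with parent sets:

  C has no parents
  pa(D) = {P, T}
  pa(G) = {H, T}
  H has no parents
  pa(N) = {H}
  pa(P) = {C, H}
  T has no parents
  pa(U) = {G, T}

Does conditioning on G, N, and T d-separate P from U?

We examine all 4 paths between P and U:
  1. P → D ← T → G → U — D:collider[blocks]; T:fork[blocks]; G:chain[blocks] ⇒ blocked
  2. P → D ← T → U — D:collider[blocks]; T:fork[blocks] ⇒ blocked
  3. P ← H → G ← T → U — H:fork[open]; G:collider[open]; T:fork[blocks] ⇒ blocked
  4. P ← H → G → U — H:fork[open]; G:chain[blocks] ⇒ blocked
Since every path is blocked, d-separation holds.

Yes — P and U are d-separated given {G, N, T}.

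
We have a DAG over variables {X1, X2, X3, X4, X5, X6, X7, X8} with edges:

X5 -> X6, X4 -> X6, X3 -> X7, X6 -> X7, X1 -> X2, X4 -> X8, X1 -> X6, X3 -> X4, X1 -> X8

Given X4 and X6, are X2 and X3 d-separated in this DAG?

Yes

We examine all 4 paths between X2 and X3:
  1. X2 ← X1 → X6 → X7 ← X3 — X1:fork[open]; X6:chain[blocks]; X7:collider[blocks] ⇒ blocked
  2. X2 ← X1 → X6 ← X4 ← X3 — X1:fork[open]; X6:collider[open]; X4:chain[blocks] ⇒ blocked
  3. X2 ← X1 → X8 ← X4 → X6 → X7 ← X3 — X1:fork[open]; X8:collider[blocks]; X4:fork[blocks]; X6:chain[blocks]; X7:collider[blocks] ⇒ blocked
  4. X2 ← X1 → X8 ← X4 ← X3 — X1:fork[open]; X8:collider[blocks]; X4:chain[blocks] ⇒ blocked
Every path is blocked, so X2 and X3 are d-separated given {X4, X6}.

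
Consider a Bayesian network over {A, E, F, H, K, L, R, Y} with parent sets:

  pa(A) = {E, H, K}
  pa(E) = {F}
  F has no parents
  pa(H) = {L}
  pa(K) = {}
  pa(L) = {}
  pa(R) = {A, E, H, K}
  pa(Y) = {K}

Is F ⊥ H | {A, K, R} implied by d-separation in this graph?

We examine all 6 paths between F and H:
Path 1: F → E → R ← H
  E is a chain and E is not conditioned on; R is a collider and R is conditioned on, which opens it — no node blocks this path, so it is active.
Path 2: F → E → R ← K → A ← H
  K is a fork here and K is conditioned on, so the path is blocked at K.
Path 3: F → E → R ← A ← H
  A is a chain here and A is conditioned on, so the path is blocked at A.
Path 4: F → E → A → R ← H
  A is a chain here and A is conditioned on, so the path is blocked at A.
Path 5: F → E → A ← H
  E is a chain and E is not conditioned on; A is a collider and A is conditioned on, which opens it — no node blocks this path, so it is active.
Path 6: F → E → A ← K → R ← H
  K is a fork here and K is conditioned on, so the path is blocked at K.
At least one path is unblocked, so d-separation fails.

No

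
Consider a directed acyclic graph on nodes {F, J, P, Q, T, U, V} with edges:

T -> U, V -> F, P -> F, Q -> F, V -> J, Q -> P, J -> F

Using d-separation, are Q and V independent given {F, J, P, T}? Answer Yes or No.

No

Enumerating the 4 paths from Q to V and testing each for blocking by {F, J, P, T}:
Path 1: Q → P → F ← J ← V
  P is a chain here and P is conditioned on, so the path is blocked at P.
Path 2: Q → P → F ← V
  P is a chain here and P is conditioned on, so the path is blocked at P.
Path 3: Q → F ← J ← V
  J is a chain here and J is conditioned on, so the path is blocked at J.
Path 4: Q → F ← V
  F is a collider and F is conditioned on, which opens it — no node blocks this path, so it is active.
Since the path Q → F ← V is active, Q and V are not d-separated given {F, J, P, T}.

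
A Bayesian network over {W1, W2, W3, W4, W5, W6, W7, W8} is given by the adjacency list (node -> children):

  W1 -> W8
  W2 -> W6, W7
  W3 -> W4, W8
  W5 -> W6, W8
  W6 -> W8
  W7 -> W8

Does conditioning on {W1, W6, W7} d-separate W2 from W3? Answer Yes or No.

Yes — W2 and W3 are d-separated given {W1, W6, W7}.

Enumerating the 3 paths from W2 to W3 and testing each for blocking by {W1, W6, W7}:
Path 1: W2 → W6 ← W5 → W8 ← W3
  W8 is a collider here and neither W8 nor any of its descendants is conditioned on, so the collider stays closed — the path is blocked at W8.
Path 2: W2 → W6 → W8 ← W3
  W6 is a chain here and W6 is conditioned on, so the path is blocked at W6.
Path 3: W2 → W7 → W8 ← W3
  W7 is a chain here and W7 is conditioned on, so the path is blocked at W7.
All paths are blocked; W2 ⊥ W3 | {W1, W6, W7} holds.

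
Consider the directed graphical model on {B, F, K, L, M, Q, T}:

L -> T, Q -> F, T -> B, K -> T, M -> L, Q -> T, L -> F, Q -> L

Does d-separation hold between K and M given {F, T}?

3 paths connect K and M; each must be blocked for d-separation to hold:
Path 1: K → T ← Q → L ← M
  T is a collider and T is conditioned on, which opens it; Q is a fork and Q is not conditioned on; L is a collider and its descendant T is conditioned on, which opens it — no node blocks this path, so it is active.
Path 2: K → T ← Q → F ← L ← M
  T is a collider and T is conditioned on, which opens it; Q is a fork and Q is not conditioned on; F is a collider and F is conditioned on, which opens it; L is a chain and L is not conditioned on — no node blocks this path, so it is active.
Path 3: K → T ← L ← M
  T is a collider and T is conditioned on, which opens it; L is a chain and L is not conditioned on — no node blocks this path, so it is active.
At least one path is unblocked, so d-separation fails.

No — K and M are not d-separated given {F, T}.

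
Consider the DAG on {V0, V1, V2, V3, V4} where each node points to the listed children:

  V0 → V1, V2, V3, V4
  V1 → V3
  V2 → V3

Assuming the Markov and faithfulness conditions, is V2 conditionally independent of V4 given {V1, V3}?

No

We examine all 3 paths between V2 and V4:
Path 1: V2 ← V0 → V4
  V0 is a fork and V0 is not conditioned on — no node blocks this path, so it is active.
Path 2: V2 → V3 ← V1 ← V0 → V4
  V1 is a chain here and V1 is conditioned on, so the path is blocked at V1.
Path 3: V2 → V3 ← V0 → V4
  V3 is a collider and V3 is conditioned on, which opens it; V0 is a fork and V0 is not conditioned on — no node blocks this path, so it is active.
Since the path V2 ← V0 → V4 is active, V2 and V4 are not d-separated given {V1, V3}.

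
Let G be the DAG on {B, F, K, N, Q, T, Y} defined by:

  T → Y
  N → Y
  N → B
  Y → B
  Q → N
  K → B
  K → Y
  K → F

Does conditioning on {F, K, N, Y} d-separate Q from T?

Yes — Q and T are d-separated given {F, K, N, Y}.

We examine all 3 paths between Q and T:
Path 1: Q → N → B ← K → Y ← T
  N is a chain here and N is conditioned on, so the path is blocked at N.
Path 2: Q → N → B ← Y ← T
  N is a chain here and N is conditioned on, so the path is blocked at N.
Path 3: Q → N → Y ← T
  N is a chain here and N is conditioned on, so the path is blocked at N.
All paths are blocked; Q ⊥ T | {F, K, N, Y} holds.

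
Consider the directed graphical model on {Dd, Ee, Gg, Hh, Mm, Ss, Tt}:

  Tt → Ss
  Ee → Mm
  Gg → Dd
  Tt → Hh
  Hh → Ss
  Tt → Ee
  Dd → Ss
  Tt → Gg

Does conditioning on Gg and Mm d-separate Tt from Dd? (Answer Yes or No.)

There are 3 undirected paths between Tt and Dd; checking each against the conditioning set {Gg, Mm}:
Path 1: Tt → Ss ← Dd
  Ss is a collider here and neither Ss nor any of its descendants is conditioned on, so the collider stays closed — the path is blocked at Ss.
Path 2: Tt → Hh → Ss ← Dd
  Ss is a collider here and neither Ss nor any of its descendants is conditioned on, so the collider stays closed — the path is blocked at Ss.
Path 3: Tt → Gg → Dd
  Gg is a chain here and Gg is conditioned on, so the path is blocked at Gg.
All paths are blocked; Tt ⊥ Dd | {Gg, Mm} holds.

Yes — Tt and Dd are d-separated given {Gg, Mm}.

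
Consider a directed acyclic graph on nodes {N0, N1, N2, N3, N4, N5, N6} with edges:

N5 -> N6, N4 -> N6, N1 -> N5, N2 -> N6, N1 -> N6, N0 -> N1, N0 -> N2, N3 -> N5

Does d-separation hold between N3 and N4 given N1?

Yes — N3 and N4 are d-separated given {N1}.

3 paths connect N3 and N4; each must be blocked for d-separation to hold:
Path 1: N3 → N5 → N6 ← N4
  N6 is a collider here and neither N6 nor any of its descendants is conditioned on, so the collider stays closed — the path is blocked at N6.
Path 2: N3 → N5 ← N1 → N6 ← N4
  N5 is a collider here and neither N5 nor any of its descendants is conditioned on, so the collider stays closed — the path is blocked at N5.
Path 3: N3 → N5 ← N1 ← N0 → N2 → N6 ← N4
  N5 is a collider here and neither N5 nor any of its descendants is conditioned on, so the collider stays closed — the path is blocked at N5.
All paths are blocked; N3 ⊥ N4 | {N1} holds.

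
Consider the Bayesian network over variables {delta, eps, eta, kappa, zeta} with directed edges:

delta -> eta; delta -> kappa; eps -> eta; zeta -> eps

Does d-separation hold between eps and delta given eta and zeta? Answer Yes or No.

No

There is one path between eps and delta:
Path 1: eps → eta ← delta
  eta is a collider and eta is conditioned on, which opens it — no node blocks this path, so it is active.
At least one path is unblocked, so d-separation fails.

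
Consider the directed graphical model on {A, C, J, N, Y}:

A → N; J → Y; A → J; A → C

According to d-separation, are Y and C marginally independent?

There is one path between Y and C:
  1. Y ← J ← A → C — J:chain[open]; A:fork[open] ⇒ active
At least one path is unblocked, so d-separation fails.

No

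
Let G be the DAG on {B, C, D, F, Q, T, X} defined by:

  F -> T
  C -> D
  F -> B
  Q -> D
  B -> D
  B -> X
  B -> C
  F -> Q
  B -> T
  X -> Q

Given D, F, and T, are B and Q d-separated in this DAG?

Enumerating the 5 paths from B to Q and testing each for blocking by {D, F, T}:
  1. B → C → D ← Q — C:chain[open]; D:collider[open] ⇒ active
  2. B → T ← F → Q — T:collider[open]; F:fork[blocks] ⇒ blocked
  3. B → X → Q — X:chain[open] ⇒ active
  4. B → D ← Q — D:collider[open] ⇒ active
  5. B ← F → Q — F:fork[blocks] ⇒ blocked
Since the path B → C → D ← Q is active, B and Q are not d-separated given {D, F, T}.

No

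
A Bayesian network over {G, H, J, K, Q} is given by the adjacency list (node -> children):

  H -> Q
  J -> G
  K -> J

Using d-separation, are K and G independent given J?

There is one path between K and G:
  1. K → J → G — J:chain[blocks] ⇒ blocked
All paths are blocked; K ⊥ G | {J} holds.

Yes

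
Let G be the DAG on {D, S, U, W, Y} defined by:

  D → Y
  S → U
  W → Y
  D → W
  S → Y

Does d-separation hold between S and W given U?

Yes

Enumerating the 2 paths from S to W and testing each for blocking by {U}:
  1. S → Y ← W — Y:collider[blocks] ⇒ blocked
  2. S → Y ← D → W — Y:collider[blocks]; D:fork[open] ⇒ blocked
Every path is blocked, so S and W are d-separated given {U}.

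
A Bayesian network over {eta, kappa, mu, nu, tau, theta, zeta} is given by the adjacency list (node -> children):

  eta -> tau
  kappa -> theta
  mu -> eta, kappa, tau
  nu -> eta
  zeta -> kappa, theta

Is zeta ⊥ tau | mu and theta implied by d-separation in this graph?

Yes — zeta and tau are d-separated given {mu, theta}.

4 paths connect zeta and tau; each must be blocked for d-separation to hold:
Path 1: zeta → theta ← kappa ← mu → tau
  mu is a fork here and mu is conditioned on, so the path is blocked at mu.
Path 2: zeta → theta ← kappa ← mu → eta → tau
  mu is a fork here and mu is conditioned on, so the path is blocked at mu.
Path 3: zeta → kappa ← mu → tau
  mu is a fork here and mu is conditioned on, so the path is blocked at mu.
Path 4: zeta → kappa ← mu → eta → tau
  mu is a fork here and mu is conditioned on, so the path is blocked at mu.
Every path is blocked, so zeta and tau are d-separated given {mu, theta}.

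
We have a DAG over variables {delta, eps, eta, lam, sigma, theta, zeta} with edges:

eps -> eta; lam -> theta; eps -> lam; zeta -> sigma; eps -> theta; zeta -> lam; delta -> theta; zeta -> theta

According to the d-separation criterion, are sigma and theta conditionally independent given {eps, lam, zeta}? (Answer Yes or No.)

There are 3 undirected paths between sigma and theta; checking each against the conditioning set {eps, lam, zeta}:
Path 1: sigma ← zeta → lam ← eps → theta
  zeta is a fork here and zeta is conditioned on, so the path is blocked at zeta.
Path 2: sigma ← zeta → lam → theta
  zeta is a fork here and zeta is conditioned on, so the path is blocked at zeta.
Path 3: sigma ← zeta → theta
  zeta is a fork here and zeta is conditioned on, so the path is blocked at zeta.
Since every path is blocked, d-separation holds.

Yes — sigma and theta are d-separated given {eps, lam, zeta}.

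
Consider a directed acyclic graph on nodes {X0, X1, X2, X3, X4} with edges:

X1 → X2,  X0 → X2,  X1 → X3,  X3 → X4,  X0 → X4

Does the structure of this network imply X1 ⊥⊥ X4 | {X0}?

No

There are 2 undirected paths between X1 and X4; checking each against the conditioning set {X0}:
Path 1: X1 → X2 ← X0 → X4
  X2 is a collider here and neither X2 nor any of its descendants is conditioned on, so the collider stays closed — the path is blocked at X2.
Path 2: X1 → X3 → X4
  X3 is a chain and X3 is not conditioned on — no node blocks this path, so it is active.
Because an active path exists, X1 and X4 are not d-separated.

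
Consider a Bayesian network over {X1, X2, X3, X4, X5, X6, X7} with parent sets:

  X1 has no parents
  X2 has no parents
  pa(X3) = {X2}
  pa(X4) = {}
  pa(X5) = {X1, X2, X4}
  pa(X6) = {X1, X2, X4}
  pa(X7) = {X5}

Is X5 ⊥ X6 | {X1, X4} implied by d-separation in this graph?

We examine all 3 paths between X5 and X6:
  1. X5 ← X4 → X6 — X4:fork[blocks] ⇒ blocked
  2. X5 ← X2 → X6 — X2:fork[open] ⇒ active
  3. X5 ← X1 → X6 — X1:fork[blocks] ⇒ blocked
Because an active path exists, X5 and X6 are not d-separated.

No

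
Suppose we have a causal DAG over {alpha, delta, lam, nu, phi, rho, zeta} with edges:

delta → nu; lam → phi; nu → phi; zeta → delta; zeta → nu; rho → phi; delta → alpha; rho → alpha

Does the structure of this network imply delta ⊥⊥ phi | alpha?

3 paths connect delta and phi; each must be blocked for d-separation to hold:
  1. delta → nu → phi — nu:chain[open] ⇒ active
  2. delta → alpha ← rho → phi — alpha:collider[open]; rho:fork[open] ⇒ active
  3. delta ← zeta → nu → phi — zeta:fork[open]; nu:chain[open] ⇒ active
Because an active path exists, delta and phi are not d-separated.

No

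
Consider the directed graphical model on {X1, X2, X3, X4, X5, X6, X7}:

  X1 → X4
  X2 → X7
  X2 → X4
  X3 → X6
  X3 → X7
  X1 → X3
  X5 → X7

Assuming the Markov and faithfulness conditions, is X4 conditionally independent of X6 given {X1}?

Yes

2 paths connect X4 and X6; each must be blocked for d-separation to hold:
Path 1: X4 ← X2 → X7 ← X3 → X6
  X7 is a collider here and neither X7 nor any of its descendants is conditioned on, so the collider stays closed — the path is blocked at X7.
Path 2: X4 ← X1 → X3 → X6
  X1 is a fork here and X1 is conditioned on, so the path is blocked at X1.
Every path is blocked, so X4 and X6 are d-separated given {X1}.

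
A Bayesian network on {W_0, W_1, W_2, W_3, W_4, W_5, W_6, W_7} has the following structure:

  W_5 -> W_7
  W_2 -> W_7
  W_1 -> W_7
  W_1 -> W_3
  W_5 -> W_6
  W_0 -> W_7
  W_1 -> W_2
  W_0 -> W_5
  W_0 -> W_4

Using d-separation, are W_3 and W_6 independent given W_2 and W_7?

4 paths connect W_3 and W_6; each must be blocked for d-separation to hold:
  1. W_3 ← W_1 → W_7 ← W_0 → W_5 → W_6 — W_1:fork[open]; W_7:collider[open]; W_0:fork[open]; W_5:chain[open] ⇒ active
  2. W_3 ← W_1 → W_7 ← W_5 → W_6 — W_1:fork[open]; W_7:collider[open]; W_5:fork[open] ⇒ active
  3. W_3 ← W_1 → W_2 → W_7 ← W_0 → W_5 → W_6 — W_1:fork[open]; W_2:chain[blocks]; W_7:collider[open]; W_0:fork[open]; W_5:chain[open] ⇒ blocked
  4. W_3 ← W_1 → W_2 → W_7 ← W_5 → W_6 — W_1:fork[open]; W_2:chain[blocks]; W_7:collider[open]; W_5:fork[open] ⇒ blocked
Since the path W_3 ← W_1 → W_7 ← W_0 → W_5 → W_6 is active, W_3 and W_6 are not d-separated given {W_2, W_7}.

No — W_3 and W_6 are not d-separated given {W_2, W_7}.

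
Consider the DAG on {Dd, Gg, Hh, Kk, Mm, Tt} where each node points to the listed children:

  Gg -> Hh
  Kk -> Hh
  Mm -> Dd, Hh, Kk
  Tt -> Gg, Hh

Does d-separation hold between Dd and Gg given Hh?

Enumerating the 4 paths from Dd to Gg and testing each for blocking by {Hh}:
Path 1: Dd ← Mm → Hh ← Gg
  Mm is a fork and Mm is not conditioned on; Hh is a collider and Hh is conditioned on, which opens it — no node blocks this path, so it is active.
Path 2: Dd ← Mm → Hh ← Tt → Gg
  Mm is a fork and Mm is not conditioned on; Hh is a collider and Hh is conditioned on, which opens it; Tt is a fork and Tt is not conditioned on — no node blocks this path, so it is active.
Path 3: Dd ← Mm → Kk → Hh ← Gg
  Mm is a fork and Mm is not conditioned on; Kk is a chain and Kk is not conditioned on; Hh is a collider and Hh is conditioned on, which opens it — no node blocks this path, so it is active.
Path 4: Dd ← Mm → Kk → Hh ← Tt → Gg
  Mm is a fork and Mm is not conditioned on; Kk is a chain and Kk is not conditioned on; Hh is a collider and Hh is conditioned on, which opens it; Tt is a fork and Tt is not conditioned on — no node blocks this path, so it is active.
Since the path Dd ← Mm → Hh ← Gg is active, Dd and Gg are not d-separated given {Hh}.

No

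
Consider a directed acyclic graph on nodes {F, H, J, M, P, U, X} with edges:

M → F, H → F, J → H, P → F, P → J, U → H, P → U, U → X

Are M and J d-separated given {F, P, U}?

4 paths connect M and J; each must be blocked for d-separation to hold:
Path 1: M → F ← H ← U ← P → J
  U is a chain here and U is conditioned on, so the path is blocked at U.
Path 2: M → F ← H ← J
  F is a collider and F is conditioned on, which opens it; H is a chain and H is not conditioned on — no node blocks this path, so it is active.
Path 3: M → F ← P → U → H ← J
  P is a fork here and P is conditioned on, so the path is blocked at P.
Path 4: M → F ← P → J
  P is a fork here and P is conditioned on, so the path is blocked at P.
Since the path M → F ← H ← J is active, M and J are not d-separated given {F, P, U}.

No — M and J are not d-separated given {F, P, U}.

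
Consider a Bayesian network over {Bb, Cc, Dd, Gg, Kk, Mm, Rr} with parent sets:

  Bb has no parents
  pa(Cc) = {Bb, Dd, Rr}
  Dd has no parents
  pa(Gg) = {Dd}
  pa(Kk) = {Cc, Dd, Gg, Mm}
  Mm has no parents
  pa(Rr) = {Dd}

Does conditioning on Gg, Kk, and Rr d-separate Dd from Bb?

No — Dd and Bb are not d-separated given {Gg, Kk, Rr}.

Enumerating the 4 paths from Dd to Bb and testing each for blocking by {Gg, Kk, Rr}:
Path 1: Dd → Gg → Kk ← Cc ← Bb
  Gg is a chain here and Gg is conditioned on, so the path is blocked at Gg.
Path 2: Dd → Rr → Cc ← Bb
  Rr is a chain here and Rr is conditioned on, so the path is blocked at Rr.
Path 3: Dd → Kk ← Cc ← Bb
  Kk is a collider and Kk is conditioned on, which opens it; Cc is a chain and Cc is not conditioned on — no node blocks this path, so it is active.
Path 4: Dd → Cc ← Bb
  Cc is a collider and its descendant Kk is conditioned on, which opens it — no node blocks this path, so it is active.
Because an active path exists, Dd and Bb are not d-separated.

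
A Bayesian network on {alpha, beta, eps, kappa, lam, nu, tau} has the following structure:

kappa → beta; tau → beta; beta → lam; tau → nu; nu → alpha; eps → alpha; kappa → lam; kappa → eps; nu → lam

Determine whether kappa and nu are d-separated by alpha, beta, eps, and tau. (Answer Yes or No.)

Yes

There are 5 undirected paths between kappa and nu; checking each against the conditioning set {alpha, beta, eps, tau}:
  1. kappa → beta ← tau → nu — beta:collider[open]; tau:fork[blocks] ⇒ blocked
  2. kappa → beta → lam ← nu — beta:chain[blocks]; lam:collider[blocks] ⇒ blocked
  3. kappa → eps → alpha ← nu — eps:chain[blocks]; alpha:collider[open] ⇒ blocked
  4. kappa → lam ← nu — lam:collider[blocks] ⇒ blocked
  5. kappa → lam ← beta ← tau → nu — lam:collider[blocks]; beta:chain[blocks]; tau:fork[blocks] ⇒ blocked
Since every path is blocked, d-separation holds.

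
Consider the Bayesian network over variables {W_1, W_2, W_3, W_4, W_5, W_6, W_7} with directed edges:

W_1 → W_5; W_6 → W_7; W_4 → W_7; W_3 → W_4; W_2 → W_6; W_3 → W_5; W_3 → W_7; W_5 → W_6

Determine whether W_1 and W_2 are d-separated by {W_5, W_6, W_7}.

We examine all 3 paths between W_1 and W_2:
Path 1: W_1 → W_5 ← W_3 → W_4 → W_7 ← W_6 ← W_2
  W_6 is a chain here and W_6 is conditioned on, so the path is blocked at W_6.
Path 2: W_1 → W_5 ← W_3 → W_7 ← W_6 ← W_2
  W_6 is a chain here and W_6 is conditioned on, so the path is blocked at W_6.
Path 3: W_1 → W_5 → W_6 ← W_2
  W_5 is a chain here and W_5 is conditioned on, so the path is blocked at W_5.
Every path is blocked, so W_1 and W_2 are d-separated given {W_5, W_6, W_7}.

Yes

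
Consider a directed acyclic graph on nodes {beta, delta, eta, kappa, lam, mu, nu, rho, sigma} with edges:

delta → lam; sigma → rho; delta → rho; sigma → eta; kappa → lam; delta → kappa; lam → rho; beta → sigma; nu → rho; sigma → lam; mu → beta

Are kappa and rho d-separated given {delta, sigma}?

Enumerating the 6 paths from kappa to rho and testing each for blocking by {delta, sigma}:
  1. kappa → lam ← sigma → rho — lam:collider[blocks]; sigma:fork[blocks] ⇒ blocked
  2. kappa → lam → rho — lam:chain[open] ⇒ active
  3. kappa → lam ← delta → rho — lam:collider[blocks]; delta:fork[blocks] ⇒ blocked
  4. kappa ← delta → rho — delta:fork[blocks] ⇒ blocked
  5. kappa ← delta → lam ← sigma → rho — delta:fork[blocks]; lam:collider[blocks]; sigma:fork[blocks] ⇒ blocked
  6. kappa ← delta → lam → rho — delta:fork[blocks]; lam:chain[open] ⇒ blocked
Since the path kappa → lam → rho is active, kappa and rho are not d-separated given {delta, sigma}.

No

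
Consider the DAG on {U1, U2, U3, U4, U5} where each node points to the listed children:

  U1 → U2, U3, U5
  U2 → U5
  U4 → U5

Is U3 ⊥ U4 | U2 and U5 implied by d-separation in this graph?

No

We examine all 2 paths between U3 and U4:
  1. U3 ← U1 → U5 ← U4 — U1:fork[open]; U5:collider[open] ⇒ active
  2. U3 ← U1 → U2 → U5 ← U4 — U1:fork[open]; U2:chain[blocks]; U5:collider[open] ⇒ blocked
At least one path is unblocked, so d-separation fails.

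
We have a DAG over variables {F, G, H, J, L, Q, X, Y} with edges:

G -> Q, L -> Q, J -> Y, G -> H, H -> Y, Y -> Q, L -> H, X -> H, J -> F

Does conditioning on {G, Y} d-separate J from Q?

No

Enumerating the 3 paths from J to Q and testing each for blocking by {G, Y}:
Path 1: J → Y ← H ← L → Q
  Y is a collider and Y is conditioned on, which opens it; H is a chain and H is not conditioned on; L is a fork and L is not conditioned on — no node blocks this path, so it is active.
Path 2: J → Y ← H ← G → Q
  G is a fork here and G is conditioned on, so the path is blocked at G.
Path 3: J → Y → Q
  Y is a chain here and Y is conditioned on, so the path is blocked at Y.
Since the path J → Y ← H ← L → Q is active, J and Q are not d-separated given {G, Y}.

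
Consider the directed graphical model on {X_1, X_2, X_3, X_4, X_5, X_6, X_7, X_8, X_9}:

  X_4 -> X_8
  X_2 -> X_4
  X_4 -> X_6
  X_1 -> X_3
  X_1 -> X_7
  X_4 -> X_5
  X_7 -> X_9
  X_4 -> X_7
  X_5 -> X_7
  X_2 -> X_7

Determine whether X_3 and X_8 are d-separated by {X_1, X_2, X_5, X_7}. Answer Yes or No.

Yes

3 paths connect X_3 and X_8; each must be blocked for d-separation to hold:
Path 1: X_3 ← X_1 → X_7 ← X_2 → X_4 → X_8
  X_1 is a fork here and X_1 is conditioned on, so the path is blocked at X_1.
Path 2: X_3 ← X_1 → X_7 ← X_4 → X_8
  X_1 is a fork here and X_1 is conditioned on, so the path is blocked at X_1.
Path 3: X_3 ← X_1 → X_7 ← X_5 ← X_4 → X_8
  X_1 is a fork here and X_1 is conditioned on, so the path is blocked at X_1.
Every path is blocked, so X_3 and X_8 are d-separated given {X_1, X_2, X_5, X_7}.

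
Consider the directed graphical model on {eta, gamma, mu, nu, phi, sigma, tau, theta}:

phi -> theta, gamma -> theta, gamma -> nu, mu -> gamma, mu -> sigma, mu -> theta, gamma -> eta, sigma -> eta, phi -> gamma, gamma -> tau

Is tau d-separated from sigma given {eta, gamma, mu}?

Enumerating the 4 paths from tau to sigma and testing each for blocking by {eta, gamma, mu}:
Path 1: tau ← gamma → theta ← mu → sigma
  gamma is a fork here and gamma is conditioned on, so the path is blocked at gamma.
Path 2: tau ← gamma ← mu → sigma
  gamma is a chain here and gamma is conditioned on, so the path is blocked at gamma.
Path 3: tau ← gamma → eta ← sigma
  gamma is a fork here and gamma is conditioned on, so the path is blocked at gamma.
Path 4: tau ← gamma ← phi → theta ← mu → sigma
  gamma is a chain here and gamma is conditioned on, so the path is blocked at gamma.
Every path is blocked, so tau and sigma are d-separated given {eta, gamma, mu}.

Yes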